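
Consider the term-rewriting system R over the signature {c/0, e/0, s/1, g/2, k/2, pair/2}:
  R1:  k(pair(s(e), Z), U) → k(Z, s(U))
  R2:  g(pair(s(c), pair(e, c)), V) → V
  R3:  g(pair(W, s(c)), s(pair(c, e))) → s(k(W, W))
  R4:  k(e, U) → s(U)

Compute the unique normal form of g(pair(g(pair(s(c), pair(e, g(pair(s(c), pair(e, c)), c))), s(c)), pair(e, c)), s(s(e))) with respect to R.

1. g(pair(g(pair(s(c), pair(e, g(pair(s(c), pair(e, c)), c))), s(c)), pair(e, c)), s(s(e)))  →  g(pair(g(pair(s(c), pair(e, c)), s(c)), pair(e, c)), s(s(e)))   [R2 at 1.1.1.2.2]
2. g(pair(g(pair(s(c), pair(e, c)), s(c)), pair(e, c)), s(s(e)))  →  g(pair(s(c), pair(e, c)), s(s(e)))   [R2 at 1.1]
3. g(pair(s(c), pair(e, c)), s(s(e)))  →  s(s(e))   [R2 at ε]

s(s(e))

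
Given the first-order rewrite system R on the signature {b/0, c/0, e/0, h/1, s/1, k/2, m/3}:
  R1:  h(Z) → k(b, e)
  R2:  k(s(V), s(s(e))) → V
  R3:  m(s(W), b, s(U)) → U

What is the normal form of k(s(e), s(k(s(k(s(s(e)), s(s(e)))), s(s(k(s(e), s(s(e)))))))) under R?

1. k(s(e), s(k(s(k(s(s(e)), s(s(e)))), s(s(k(s(e), s(s(e))))))))  →  k(s(e), s(k(s(s(e)), s(s(k(s(e), s(s(e))))))))   [R2 at 2.1.1.1]
2. k(s(e), s(k(s(s(e)), s(s(k(s(e), s(s(e))))))))  →  k(s(e), s(k(s(s(e)), s(s(e)))))   [R2 at 2.1.2.1.1]
3. k(s(e), s(k(s(s(e)), s(s(e)))))  →  k(s(e), s(s(e)))   [R2 at 2.1]
4. k(s(e), s(s(e)))  →  e   [R2 at ε]

e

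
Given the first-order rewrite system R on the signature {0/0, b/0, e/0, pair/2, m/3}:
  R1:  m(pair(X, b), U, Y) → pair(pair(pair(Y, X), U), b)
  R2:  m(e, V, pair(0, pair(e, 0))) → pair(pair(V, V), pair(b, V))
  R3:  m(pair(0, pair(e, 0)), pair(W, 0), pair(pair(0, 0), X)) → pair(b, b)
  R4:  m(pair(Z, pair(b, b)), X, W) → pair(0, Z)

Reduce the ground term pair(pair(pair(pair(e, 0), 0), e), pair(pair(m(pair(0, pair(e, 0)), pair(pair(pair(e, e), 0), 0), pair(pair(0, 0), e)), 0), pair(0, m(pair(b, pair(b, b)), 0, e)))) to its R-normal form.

pair(pair(pair(pair(e, 0), 0), e), pair(pair(pair(b, b), 0), pair(0, pair(0, b))))

1. pair(pair(pair(pair(e, 0), 0), e), pair(pair(m(pair(0, pair(e, 0)), pair(pair(pair(e, e), 0), 0), pair(pair(0, 0), e)), 0), pair(0, m(pair(b, pair(b, b)), 0, e))))  →  pair(pair(pair(pair(e, 0), 0), e), pair(pair(pair(b, b), 0), pair(0, m(pair(b, pair(b, b)), 0, e))))   [R3 at 2.1.1]
2. pair(pair(pair(pair(e, 0), 0), e), pair(pair(pair(b, b), 0), pair(0, m(pair(b, pair(b, b)), 0, e))))  →  pair(pair(pair(pair(e, 0), 0), e), pair(pair(pair(b, b), 0), pair(0, pair(0, b))))   [R4 at 2.2.2]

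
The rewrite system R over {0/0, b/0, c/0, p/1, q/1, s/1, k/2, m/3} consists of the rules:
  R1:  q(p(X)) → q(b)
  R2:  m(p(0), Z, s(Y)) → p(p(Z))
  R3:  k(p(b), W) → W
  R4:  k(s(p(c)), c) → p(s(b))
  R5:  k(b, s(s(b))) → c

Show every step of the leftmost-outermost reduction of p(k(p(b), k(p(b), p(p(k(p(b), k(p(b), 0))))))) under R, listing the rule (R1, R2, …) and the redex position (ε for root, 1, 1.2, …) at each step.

p(p(p(0)))

1. p(k(p(b), k(p(b), p(p(k(p(b), k(p(b), 0)))))))  →  p(k(p(b), p(p(k(p(b), k(p(b), 0))))))   [R3 at 1]
2. p(k(p(b), p(p(k(p(b), k(p(b), 0))))))  →  p(p(p(k(p(b), k(p(b), 0)))))   [R3 at 1]
3. p(p(p(k(p(b), k(p(b), 0)))))  →  p(p(p(k(p(b), 0))))   [R3 at 1.1.1]
4. p(p(p(k(p(b), 0))))  →  p(p(p(0)))   [R3 at 1.1.1]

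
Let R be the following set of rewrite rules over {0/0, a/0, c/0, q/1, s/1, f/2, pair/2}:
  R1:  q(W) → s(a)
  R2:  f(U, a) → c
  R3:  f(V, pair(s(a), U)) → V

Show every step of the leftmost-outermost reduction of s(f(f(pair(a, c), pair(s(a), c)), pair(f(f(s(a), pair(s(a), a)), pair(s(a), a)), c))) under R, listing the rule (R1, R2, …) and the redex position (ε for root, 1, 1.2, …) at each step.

s(pair(a, c))

1. s(f(f(pair(a, c), pair(s(a), c)), pair(f(f(s(a), pair(s(a), a)), pair(s(a), a)), c)))  →  s(f(pair(a, c), pair(f(f(s(a), pair(s(a), a)), pair(s(a), a)), c)))   [R3 at 1.1]
2. s(f(pair(a, c), pair(f(f(s(a), pair(s(a), a)), pair(s(a), a)), c)))  →  s(f(pair(a, c), pair(f(s(a), pair(s(a), a)), c)))   [R3 at 1.2.1]
3. s(f(pair(a, c), pair(f(s(a), pair(s(a), a)), c)))  →  s(f(pair(a, c), pair(s(a), c)))   [R3 at 1.2.1]
4. s(f(pair(a, c), pair(s(a), c)))  →  s(pair(a, c))   [R3 at 1]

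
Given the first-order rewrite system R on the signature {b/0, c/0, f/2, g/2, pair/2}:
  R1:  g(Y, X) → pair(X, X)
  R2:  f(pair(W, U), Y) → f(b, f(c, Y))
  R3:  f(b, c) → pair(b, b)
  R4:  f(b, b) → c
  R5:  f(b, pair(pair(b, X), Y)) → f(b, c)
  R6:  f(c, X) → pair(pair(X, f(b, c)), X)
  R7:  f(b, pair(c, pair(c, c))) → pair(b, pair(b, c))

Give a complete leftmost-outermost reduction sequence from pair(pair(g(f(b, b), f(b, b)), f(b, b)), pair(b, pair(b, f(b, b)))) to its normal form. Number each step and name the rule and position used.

1. pair(pair(g(f(b, b), f(b, b)), f(b, b)), pair(b, pair(b, f(b, b))))  →  pair(pair(pair(f(b, b), f(b, b)), f(b, b)), pair(b, pair(b, f(b, b))))   [R1 at 1.1]
2. pair(pair(pair(f(b, b), f(b, b)), f(b, b)), pair(b, pair(b, f(b, b))))  →  pair(pair(pair(c, f(b, b)), f(b, b)), pair(b, pair(b, f(b, b))))   [R4 at 1.1.1]
3. pair(pair(pair(c, f(b, b)), f(b, b)), pair(b, pair(b, f(b, b))))  →  pair(pair(pair(c, c), f(b, b)), pair(b, pair(b, f(b, b))))   [R4 at 1.1.2]
4. pair(pair(pair(c, c), f(b, b)), pair(b, pair(b, f(b, b))))  →  pair(pair(pair(c, c), c), pair(b, pair(b, f(b, b))))   [R4 at 1.2]
5. pair(pair(pair(c, c), c), pair(b, pair(b, f(b, b))))  →  pair(pair(pair(c, c), c), pair(b, pair(b, c)))   [R4 at 2.2.2]

pair(pair(pair(c, c), c), pair(b, pair(b, c)))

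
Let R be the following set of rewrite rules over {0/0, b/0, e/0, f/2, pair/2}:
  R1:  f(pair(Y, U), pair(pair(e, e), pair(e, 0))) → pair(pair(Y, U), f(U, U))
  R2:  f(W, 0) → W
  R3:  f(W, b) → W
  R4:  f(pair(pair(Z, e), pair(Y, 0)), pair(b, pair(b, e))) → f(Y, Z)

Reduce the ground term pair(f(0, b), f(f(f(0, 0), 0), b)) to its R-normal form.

1. pair(f(0, b), f(f(f(0, 0), 0), b))  →  pair(0, f(f(f(0, 0), 0), b))   [R3 at 1]
2. pair(0, f(f(f(0, 0), 0), b))  →  pair(0, f(f(0, 0), 0))   [R3 at 2]
3. pair(0, f(f(0, 0), 0))  →  pair(0, f(0, 0))   [R2 at 2]
4. pair(0, f(0, 0))  →  pair(0, 0)   [R2 at 2]

pair(0, 0)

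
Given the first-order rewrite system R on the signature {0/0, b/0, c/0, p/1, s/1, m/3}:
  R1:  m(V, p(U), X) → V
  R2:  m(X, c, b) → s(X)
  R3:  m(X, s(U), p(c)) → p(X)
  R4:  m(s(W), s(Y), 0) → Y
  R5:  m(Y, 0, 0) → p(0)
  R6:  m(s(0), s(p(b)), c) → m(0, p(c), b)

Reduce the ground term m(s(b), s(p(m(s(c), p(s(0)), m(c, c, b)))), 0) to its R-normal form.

1. m(s(b), s(p(m(s(c), p(s(0)), m(c, c, b)))), 0)  →  p(m(s(c), p(s(0)), m(c, c, b)))   [R4 at ε]
2. p(m(s(c), p(s(0)), m(c, c, b)))  →  p(s(c))   [R1 at 1]

p(s(c))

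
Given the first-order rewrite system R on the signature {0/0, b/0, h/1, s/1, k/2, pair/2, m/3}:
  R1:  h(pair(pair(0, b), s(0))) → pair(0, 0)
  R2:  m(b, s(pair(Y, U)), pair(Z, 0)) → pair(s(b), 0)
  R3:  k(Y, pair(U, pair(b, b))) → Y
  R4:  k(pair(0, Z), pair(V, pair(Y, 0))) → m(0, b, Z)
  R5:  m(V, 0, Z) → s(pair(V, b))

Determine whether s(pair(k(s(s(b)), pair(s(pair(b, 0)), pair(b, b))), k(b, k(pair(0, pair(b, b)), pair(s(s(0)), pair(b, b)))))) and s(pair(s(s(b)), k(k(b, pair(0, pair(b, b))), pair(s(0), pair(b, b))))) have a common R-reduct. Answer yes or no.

yes — NF(t₁) = s(pair(s(s(b)), b)), NF(t₂) = s(pair(s(s(b)), b))

Reduce t₁ = s(pair(k(s(s(b)), pair(s(pair(b, 0)), pair(b, b))), k(b, k(pair(0, pair(b, b)), pair(s(s(0)), pair(b, b)))))):
1. s(pair(k(s(s(b)), pair(s(pair(b, 0)), pair(b, b))), k(b, k(pair(0, pair(b, b)), pair(s(s(0)), pair(b, b))))))  →  s(pair(s(s(b)), k(b, k(pair(0, pair(b, b)), pair(s(s(0)), pair(b, b))))))   [R3 at 1.1]
2. s(pair(s(s(b)), k(b, k(pair(0, pair(b, b)), pair(s(s(0)), pair(b, b))))))  →  s(pair(s(s(b)), k(b, pair(0, pair(b, b)))))   [R3 at 1.2.2]
3. s(pair(s(s(b)), k(b, pair(0, pair(b, b)))))  →  s(pair(s(s(b)), b))   [R3 at 1.2]

Reduce t₂ = s(pair(s(s(b)), k(k(b, pair(0, pair(b, b))), pair(s(0), pair(b, b))))):
1. s(pair(s(s(b)), k(k(b, pair(0, pair(b, b))), pair(s(0), pair(b, b)))))  →  s(pair(s(s(b)), k(b, pair(0, pair(b, b)))))   [R3 at 1.2]
2. s(pair(s(s(b)), k(b, pair(0, pair(b, b)))))  →  s(pair(s(s(b)), b))   [R3 at 1.2]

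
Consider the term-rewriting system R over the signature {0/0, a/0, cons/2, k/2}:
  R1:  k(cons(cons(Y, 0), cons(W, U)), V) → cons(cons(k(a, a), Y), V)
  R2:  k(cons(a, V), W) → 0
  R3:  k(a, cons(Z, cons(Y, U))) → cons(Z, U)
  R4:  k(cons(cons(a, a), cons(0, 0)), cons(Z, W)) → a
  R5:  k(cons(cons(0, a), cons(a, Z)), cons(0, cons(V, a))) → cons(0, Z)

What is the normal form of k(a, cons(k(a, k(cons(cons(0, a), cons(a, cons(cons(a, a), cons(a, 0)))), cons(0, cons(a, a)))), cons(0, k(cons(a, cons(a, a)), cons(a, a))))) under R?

cons(cons(0, cons(a, 0)), 0)

1. k(a, cons(k(a, k(cons(cons(0, a), cons(a, cons(cons(a, a), cons(a, 0)))), cons(0, cons(a, a)))), cons(0, k(cons(a, cons(a, a)), cons(a, a)))))  →  cons(k(a, k(cons(cons(0, a), cons(a, cons(cons(a, a), cons(a, 0)))), cons(0, cons(a, a)))), k(cons(a, cons(a, a)), cons(a, a)))   [R3 at ε]
2. cons(k(a, k(cons(cons(0, a), cons(a, cons(cons(a, a), cons(a, 0)))), cons(0, cons(a, a)))), k(cons(a, cons(a, a)), cons(a, a)))  →  cons(k(a, cons(0, cons(cons(a, a), cons(a, 0)))), k(cons(a, cons(a, a)), cons(a, a)))   [R5 at 1.2]
3. cons(k(a, cons(0, cons(cons(a, a), cons(a, 0)))), k(cons(a, cons(a, a)), cons(a, a)))  →  cons(cons(0, cons(a, 0)), k(cons(a, cons(a, a)), cons(a, a)))   [R3 at 1]
4. cons(cons(0, cons(a, 0)), k(cons(a, cons(a, a)), cons(a, a)))  →  cons(cons(0, cons(a, 0)), 0)   [R2 at 2]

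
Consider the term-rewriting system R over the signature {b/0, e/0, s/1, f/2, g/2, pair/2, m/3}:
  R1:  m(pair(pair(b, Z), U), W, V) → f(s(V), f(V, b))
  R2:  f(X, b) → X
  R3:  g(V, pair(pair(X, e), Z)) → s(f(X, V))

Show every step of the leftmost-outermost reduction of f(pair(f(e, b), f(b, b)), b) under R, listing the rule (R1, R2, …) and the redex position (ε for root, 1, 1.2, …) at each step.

pair(e, b)

1. f(pair(f(e, b), f(b, b)), b)  →  pair(f(e, b), f(b, b))   [R2 at ε]
2. pair(f(e, b), f(b, b))  →  pair(e, f(b, b))   [R2 at 1]
3. pair(e, f(b, b))  →  pair(e, b)   [R2 at 2]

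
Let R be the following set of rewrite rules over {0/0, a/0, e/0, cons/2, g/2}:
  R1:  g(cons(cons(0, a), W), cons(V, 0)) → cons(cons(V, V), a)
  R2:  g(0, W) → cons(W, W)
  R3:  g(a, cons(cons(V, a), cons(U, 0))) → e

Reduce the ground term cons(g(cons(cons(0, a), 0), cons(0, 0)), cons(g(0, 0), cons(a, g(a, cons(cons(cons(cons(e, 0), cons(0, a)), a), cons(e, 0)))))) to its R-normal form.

1. cons(g(cons(cons(0, a), 0), cons(0, 0)), cons(g(0, 0), cons(a, g(a, cons(cons(cons(cons(e, 0), cons(0, a)), a), cons(e, 0))))))  →  cons(cons(cons(0, 0), a), cons(g(0, 0), cons(a, g(a, cons(cons(cons(cons(e, 0), cons(0, a)), a), cons(e, 0))))))   [R1 at 1]
2. cons(cons(cons(0, 0), a), cons(g(0, 0), cons(a, g(a, cons(cons(cons(cons(e, 0), cons(0, a)), a), cons(e, 0))))))  →  cons(cons(cons(0, 0), a), cons(cons(0, 0), cons(a, g(a, cons(cons(cons(cons(e, 0), cons(0, a)), a), cons(e, 0))))))   [R2 at 2.1]
3. cons(cons(cons(0, 0), a), cons(cons(0, 0), cons(a, g(a, cons(cons(cons(cons(e, 0), cons(0, a)), a), cons(e, 0))))))  →  cons(cons(cons(0, 0), a), cons(cons(0, 0), cons(a, e)))   [R3 at 2.2.2]

cons(cons(cons(0, 0), a), cons(cons(0, 0), cons(a, e)))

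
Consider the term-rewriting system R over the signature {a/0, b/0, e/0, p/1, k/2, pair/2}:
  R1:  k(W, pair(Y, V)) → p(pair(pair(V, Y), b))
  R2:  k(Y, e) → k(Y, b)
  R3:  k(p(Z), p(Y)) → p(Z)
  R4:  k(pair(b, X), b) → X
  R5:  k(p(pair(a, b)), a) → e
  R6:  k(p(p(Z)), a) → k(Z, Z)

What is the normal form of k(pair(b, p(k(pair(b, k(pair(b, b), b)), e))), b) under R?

p(b)

1. k(pair(b, p(k(pair(b, k(pair(b, b), b)), e))), b)  →  p(k(pair(b, k(pair(b, b), b)), e))   [R4 at ε]
2. p(k(pair(b, k(pair(b, b), b)), e))  →  p(k(pair(b, k(pair(b, b), b)), b))   [R2 at 1]
3. p(k(pair(b, k(pair(b, b), b)), b))  →  p(k(pair(b, b), b))   [R4 at 1]
4. p(k(pair(b, b), b))  →  p(b)   [R4 at 1]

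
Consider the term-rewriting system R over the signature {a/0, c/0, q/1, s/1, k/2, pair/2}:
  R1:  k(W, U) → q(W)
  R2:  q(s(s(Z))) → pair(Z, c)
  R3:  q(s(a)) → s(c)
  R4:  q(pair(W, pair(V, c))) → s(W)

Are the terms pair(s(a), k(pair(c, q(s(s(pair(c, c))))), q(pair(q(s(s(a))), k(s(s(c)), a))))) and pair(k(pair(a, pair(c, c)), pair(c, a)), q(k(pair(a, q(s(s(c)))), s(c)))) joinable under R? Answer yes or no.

yes — NF(t₁) = pair(s(a), s(c)), NF(t₂) = pair(s(a), s(c))

Reduce t₁ = pair(s(a), k(pair(c, q(s(s(pair(c, c))))), q(pair(q(s(s(a))), k(s(s(c)), a))))):
1. pair(s(a), k(pair(c, q(s(s(pair(c, c))))), q(pair(q(s(s(a))), k(s(s(c)), a)))))  →  pair(s(a), q(pair(c, q(s(s(pair(c, c)))))))   [R1 at 2]
2. pair(s(a), q(pair(c, q(s(s(pair(c, c)))))))  →  pair(s(a), q(pair(c, pair(pair(c, c), c))))   [R2 at 2.1.2]
3. pair(s(a), q(pair(c, pair(pair(c, c), c))))  →  pair(s(a), s(c))   [R4 at 2]

Reduce t₂ = pair(k(pair(a, pair(c, c)), pair(c, a)), q(k(pair(a, q(s(s(c)))), s(c)))):
1. pair(k(pair(a, pair(c, c)), pair(c, a)), q(k(pair(a, q(s(s(c)))), s(c))))  →  pair(q(pair(a, pair(c, c))), q(k(pair(a, q(s(s(c)))), s(c))))   [R1 at 1]
2. pair(q(pair(a, pair(c, c))), q(k(pair(a, q(s(s(c)))), s(c))))  →  pair(s(a), q(k(pair(a, q(s(s(c)))), s(c))))   [R4 at 1]
3. pair(s(a), q(k(pair(a, q(s(s(c)))), s(c))))  →  pair(s(a), q(q(pair(a, q(s(s(c)))))))   [R1 at 2.1]
4. pair(s(a), q(q(pair(a, q(s(s(c)))))))  →  pair(s(a), q(q(pair(a, pair(c, c)))))   [R2 at 2.1.1.2]
5. pair(s(a), q(q(pair(a, pair(c, c)))))  →  pair(s(a), q(s(a)))   [R4 at 2.1]
6. pair(s(a), q(s(a)))  →  pair(s(a), s(c))   [R3 at 2]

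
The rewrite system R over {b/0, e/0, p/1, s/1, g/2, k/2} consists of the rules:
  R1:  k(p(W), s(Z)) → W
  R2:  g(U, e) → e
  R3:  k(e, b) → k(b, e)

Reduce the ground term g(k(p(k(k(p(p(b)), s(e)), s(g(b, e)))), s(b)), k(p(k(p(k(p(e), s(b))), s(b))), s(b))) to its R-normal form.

1. g(k(p(k(k(p(p(b)), s(e)), s(g(b, e)))), s(b)), k(p(k(p(k(p(e), s(b))), s(b))), s(b)))  →  g(k(k(p(p(b)), s(e)), s(g(b, e))), k(p(k(p(k(p(e), s(b))), s(b))), s(b)))   [R1 at 1]
2. g(k(k(p(p(b)), s(e)), s(g(b, e))), k(p(k(p(k(p(e), s(b))), s(b))), s(b)))  →  g(k(p(b), s(g(b, e))), k(p(k(p(k(p(e), s(b))), s(b))), s(b)))   [R1 at 1.1]
3. g(k(p(b), s(g(b, e))), k(p(k(p(k(p(e), s(b))), s(b))), s(b)))  →  g(b, k(p(k(p(k(p(e), s(b))), s(b))), s(b)))   [R1 at 1]
4. g(b, k(p(k(p(k(p(e), s(b))), s(b))), s(b)))  →  g(b, k(p(k(p(e), s(b))), s(b)))   [R1 at 2]
5. g(b, k(p(k(p(e), s(b))), s(b)))  →  g(b, k(p(e), s(b)))   [R1 at 2]
6. g(b, k(p(e), s(b)))  →  g(b, e)   [R1 at 2]
7. g(b, e)  →  e   [R2 at ε]

e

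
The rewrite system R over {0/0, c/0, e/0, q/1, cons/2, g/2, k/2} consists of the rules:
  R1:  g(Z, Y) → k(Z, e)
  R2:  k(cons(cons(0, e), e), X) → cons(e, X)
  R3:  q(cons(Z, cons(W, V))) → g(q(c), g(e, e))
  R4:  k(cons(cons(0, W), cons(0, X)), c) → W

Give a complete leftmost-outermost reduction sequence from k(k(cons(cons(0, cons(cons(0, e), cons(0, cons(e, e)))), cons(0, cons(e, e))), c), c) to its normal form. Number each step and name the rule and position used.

1. k(k(cons(cons(0, cons(cons(0, e), cons(0, cons(e, e)))), cons(0, cons(e, e))), c), c)  →  k(cons(cons(0, e), cons(0, cons(e, e))), c)   [R4 at 1]
2. k(cons(cons(0, e), cons(0, cons(e, e))), c)  →  e   [R4 at ε]

e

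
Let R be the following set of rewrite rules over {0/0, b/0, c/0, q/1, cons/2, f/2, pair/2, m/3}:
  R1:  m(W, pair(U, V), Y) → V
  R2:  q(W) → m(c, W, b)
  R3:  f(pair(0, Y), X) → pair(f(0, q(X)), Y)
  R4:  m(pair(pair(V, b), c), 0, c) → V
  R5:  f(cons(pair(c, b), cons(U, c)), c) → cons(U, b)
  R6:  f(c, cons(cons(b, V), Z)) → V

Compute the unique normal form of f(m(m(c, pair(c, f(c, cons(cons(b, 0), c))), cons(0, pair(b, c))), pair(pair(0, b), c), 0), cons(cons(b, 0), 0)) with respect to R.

1. f(m(m(c, pair(c, f(c, cons(cons(b, 0), c))), cons(0, pair(b, c))), pair(pair(0, b), c), 0), cons(cons(b, 0), 0))  →  f(c, cons(cons(b, 0), 0))   [R1 at 1]
2. f(c, cons(cons(b, 0), 0))  →  0   [R6 at ε]

0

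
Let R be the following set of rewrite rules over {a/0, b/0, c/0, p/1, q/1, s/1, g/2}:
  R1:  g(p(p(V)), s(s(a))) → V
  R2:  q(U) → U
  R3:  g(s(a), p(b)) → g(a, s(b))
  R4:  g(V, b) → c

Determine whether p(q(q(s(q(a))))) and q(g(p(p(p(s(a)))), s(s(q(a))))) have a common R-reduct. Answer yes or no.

yes — NF(t₁) = p(s(a)), NF(t₂) = p(s(a))

Reduce t₁ = p(q(q(s(q(a))))):
1. p(q(q(s(q(a)))))  →  p(q(s(q(a))))   [R2 at 1]
2. p(q(s(q(a))))  →  p(s(q(a)))   [R2 at 1]
3. p(s(q(a)))  →  p(s(a))   [R2 at 1.1]

Reduce t₂ = q(g(p(p(p(s(a)))), s(s(q(a))))):
1. q(g(p(p(p(s(a)))), s(s(q(a)))))  →  g(p(p(p(s(a)))), s(s(q(a))))   [R2 at ε]
2. g(p(p(p(s(a)))), s(s(q(a))))  →  g(p(p(p(s(a)))), s(s(a)))   [R2 at 2.1.1]
3. g(p(p(p(s(a)))), s(s(a)))  →  p(s(a))   [R1 at ε]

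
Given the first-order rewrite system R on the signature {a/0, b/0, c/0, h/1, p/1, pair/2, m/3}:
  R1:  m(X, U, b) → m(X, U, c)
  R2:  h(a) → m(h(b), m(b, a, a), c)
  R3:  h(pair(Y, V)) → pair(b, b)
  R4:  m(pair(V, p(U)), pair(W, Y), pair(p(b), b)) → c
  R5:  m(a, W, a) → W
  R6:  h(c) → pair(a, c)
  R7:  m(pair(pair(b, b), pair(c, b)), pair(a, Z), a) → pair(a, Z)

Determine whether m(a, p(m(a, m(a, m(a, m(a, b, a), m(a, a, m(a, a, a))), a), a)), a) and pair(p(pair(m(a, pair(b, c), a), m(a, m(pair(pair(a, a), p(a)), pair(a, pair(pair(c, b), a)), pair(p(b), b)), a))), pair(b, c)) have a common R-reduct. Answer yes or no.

Reduce t₁ = m(a, p(m(a, m(a, m(a, m(a, b, a), m(a, a, m(a, a, a))), a), a)), a):
1. m(a, p(m(a, m(a, m(a, m(a, b, a), m(a, a, m(a, a, a))), a), a)), a)  →  p(m(a, m(a, m(a, m(a, b, a), m(a, a, m(a, a, a))), a), a))   [R5 at ε]
2. p(m(a, m(a, m(a, m(a, b, a), m(a, a, m(a, a, a))), a), a))  →  p(m(a, m(a, m(a, b, a), m(a, a, m(a, a, a))), a))   [R5 at 1]
3. p(m(a, m(a, m(a, b, a), m(a, a, m(a, a, a))), a))  →  p(m(a, m(a, b, a), m(a, a, m(a, a, a))))   [R5 at 1]
4. p(m(a, m(a, b, a), m(a, a, m(a, a, a))))  →  p(m(a, b, m(a, a, m(a, a, a))))   [R5 at 1.2]
5. p(m(a, b, m(a, a, m(a, a, a))))  →  p(m(a, b, m(a, a, a)))   [R5 at 1.3.3]
6. p(m(a, b, m(a, a, a)))  →  p(m(a, b, a))   [R5 at 1.3]
7. p(m(a, b, a))  →  p(b)   [R5 at 1]

Reduce t₂ = pair(p(pair(m(a, pair(b, c), a), m(a, m(pair(pair(a, a), p(a)), pair(a, pair(pair(c, b), a)), pair(p(b), b)), a))), pair(b, c)):
1. pair(p(pair(m(a, pair(b, c), a), m(a, m(pair(pair(a, a), p(a)), pair(a, pair(pair(c, b), a)), pair(p(b), b)), a))), pair(b, c))  →  pair(p(pair(pair(b, c), m(a, m(pair(pair(a, a), p(a)), pair(a, pair(pair(c, b), a)), pair(p(b), b)), a))), pair(b, c))   [R5 at 1.1.1]
2. pair(p(pair(pair(b, c), m(a, m(pair(pair(a, a), p(a)), pair(a, pair(pair(c, b), a)), pair(p(b), b)), a))), pair(b, c))  →  pair(p(pair(pair(b, c), m(pair(pair(a, a), p(a)), pair(a, pair(pair(c, b), a)), pair(p(b), b)))), pair(b, c))   [R5 at 1.1.2]
3. pair(p(pair(pair(b, c), m(pair(pair(a, a), p(a)), pair(a, pair(pair(c, b), a)), pair(p(b), b)))), pair(b, c))  →  pair(p(pair(pair(b, c), c)), pair(b, c))   [R4 at 1.1.2]

no — NF(t₁) = p(b), NF(t₂) = pair(p(pair(pair(b, c), c)), pair(b, c))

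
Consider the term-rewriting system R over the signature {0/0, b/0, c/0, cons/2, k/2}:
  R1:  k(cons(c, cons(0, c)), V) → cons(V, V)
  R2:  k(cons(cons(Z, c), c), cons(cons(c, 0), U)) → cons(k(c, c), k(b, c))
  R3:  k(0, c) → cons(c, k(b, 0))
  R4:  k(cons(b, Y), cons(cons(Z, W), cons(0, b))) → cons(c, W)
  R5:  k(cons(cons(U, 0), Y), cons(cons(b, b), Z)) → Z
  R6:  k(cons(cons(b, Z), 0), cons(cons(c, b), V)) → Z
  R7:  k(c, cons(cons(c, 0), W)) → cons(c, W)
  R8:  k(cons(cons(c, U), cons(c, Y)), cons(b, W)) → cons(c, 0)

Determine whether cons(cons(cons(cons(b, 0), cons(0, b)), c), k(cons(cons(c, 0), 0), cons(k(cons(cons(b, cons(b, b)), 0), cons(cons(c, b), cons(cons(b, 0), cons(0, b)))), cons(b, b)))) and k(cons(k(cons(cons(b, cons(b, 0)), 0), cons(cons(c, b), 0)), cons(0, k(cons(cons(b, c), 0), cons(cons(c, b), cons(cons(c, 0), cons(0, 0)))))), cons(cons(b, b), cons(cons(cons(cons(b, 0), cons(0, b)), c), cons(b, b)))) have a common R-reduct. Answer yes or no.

Reduce t₁ = cons(cons(cons(cons(b, 0), cons(0, b)), c), k(cons(cons(c, 0), 0), cons(k(cons(cons(b, cons(b, b)), 0), cons(cons(c, b), cons(cons(b, 0), cons(0, b)))), cons(b, b)))):
1. cons(cons(cons(cons(b, 0), cons(0, b)), c), k(cons(cons(c, 0), 0), cons(k(cons(cons(b, cons(b, b)), 0), cons(cons(c, b), cons(cons(b, 0), cons(0, b)))), cons(b, b))))  →  cons(cons(cons(cons(b, 0), cons(0, b)), c), k(cons(cons(c, 0), 0), cons(cons(b, b), cons(b, b))))   [R6 at 2.2.1]
2. cons(cons(cons(cons(b, 0), cons(0, b)), c), k(cons(cons(c, 0), 0), cons(cons(b, b), cons(b, b))))  →  cons(cons(cons(cons(b, 0), cons(0, b)), c), cons(b, b))   [R5 at 2]

Reduce t₂ = k(cons(k(cons(cons(b, cons(b, 0)), 0), cons(cons(c, b), 0)), cons(0, k(cons(cons(b, c), 0), cons(cons(c, b), cons(cons(c, 0), cons(0, 0)))))), cons(cons(b, b), cons(cons(cons(cons(b, 0), cons(0, b)), c), cons(b, b)))):
1. k(cons(k(cons(cons(b, cons(b, 0)), 0), cons(cons(c, b), 0)), cons(0, k(cons(cons(b, c), 0), cons(cons(c, b), cons(cons(c, 0), cons(0, 0)))))), cons(cons(b, b), cons(cons(cons(cons(b, 0), cons(0, b)), c), cons(b, b))))  →  k(cons(cons(b, 0), cons(0, k(cons(cons(b, c), 0), cons(cons(c, b), cons(cons(c, 0), cons(0, 0)))))), cons(cons(b, b), cons(cons(cons(cons(b, 0), cons(0, b)), c), cons(b, b))))   [R6 at 1.1]
2. k(cons(cons(b, 0), cons(0, k(cons(cons(b, c), 0), cons(cons(c, b), cons(cons(c, 0), cons(0, 0)))))), cons(cons(b, b), cons(cons(cons(cons(b, 0), cons(0, b)), c), cons(b, b))))  →  cons(cons(cons(cons(b, 0), cons(0, b)), c), cons(b, b))   [R5 at ε]

yes — NF(t₁) = cons(cons(cons(cons(b, 0), cons(0, b)), c), cons(b, b)), NF(t₂) = cons(cons(cons(cons(b, 0), cons(0, b)), c), cons(b, b))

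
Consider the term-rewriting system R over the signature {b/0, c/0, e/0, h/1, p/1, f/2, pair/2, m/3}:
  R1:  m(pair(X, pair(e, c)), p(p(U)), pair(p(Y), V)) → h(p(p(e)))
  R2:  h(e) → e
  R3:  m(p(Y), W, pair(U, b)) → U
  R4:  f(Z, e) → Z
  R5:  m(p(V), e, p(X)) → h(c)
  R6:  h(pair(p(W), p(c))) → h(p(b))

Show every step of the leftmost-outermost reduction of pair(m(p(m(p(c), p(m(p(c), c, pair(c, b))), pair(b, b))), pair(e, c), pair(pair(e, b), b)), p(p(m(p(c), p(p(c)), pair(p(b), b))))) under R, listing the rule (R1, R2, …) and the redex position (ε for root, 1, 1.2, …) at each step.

pair(pair(e, b), p(p(p(b))))

1. pair(m(p(m(p(c), p(m(p(c), c, pair(c, b))), pair(b, b))), pair(e, c), pair(pair(e, b), b)), p(p(m(p(c), p(p(c)), pair(p(b), b)))))  →  pair(pair(e, b), p(p(m(p(c), p(p(c)), pair(p(b), b)))))   [R3 at 1]
2. pair(pair(e, b), p(p(m(p(c), p(p(c)), pair(p(b), b)))))  →  pair(pair(e, b), p(p(p(b))))   [R3 at 2.1.1]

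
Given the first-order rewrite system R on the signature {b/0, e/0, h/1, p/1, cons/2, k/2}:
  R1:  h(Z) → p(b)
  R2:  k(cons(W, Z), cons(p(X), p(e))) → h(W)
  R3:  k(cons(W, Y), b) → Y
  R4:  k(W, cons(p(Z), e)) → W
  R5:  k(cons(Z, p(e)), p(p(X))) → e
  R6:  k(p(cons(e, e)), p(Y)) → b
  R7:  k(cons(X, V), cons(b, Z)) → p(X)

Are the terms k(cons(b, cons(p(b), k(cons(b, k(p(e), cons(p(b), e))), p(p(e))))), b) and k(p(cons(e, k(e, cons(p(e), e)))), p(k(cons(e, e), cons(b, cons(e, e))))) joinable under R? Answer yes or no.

no — NF(t₁) = cons(p(b), e), NF(t₂) = b

Reduce t₁ = k(cons(b, cons(p(b), k(cons(b, k(p(e), cons(p(b), e))), p(p(e))))), b):
1. k(cons(b, cons(p(b), k(cons(b, k(p(e), cons(p(b), e))), p(p(e))))), b)  →  cons(p(b), k(cons(b, k(p(e), cons(p(b), e))), p(p(e))))   [R3 at ε]
2. cons(p(b), k(cons(b, k(p(e), cons(p(b), e))), p(p(e))))  →  cons(p(b), k(cons(b, p(e)), p(p(e))))   [R4 at 2.1.2]
3. cons(p(b), k(cons(b, p(e)), p(p(e))))  →  cons(p(b), e)   [R5 at 2]

Reduce t₂ = k(p(cons(e, k(e, cons(p(e), e)))), p(k(cons(e, e), cons(b, cons(e, e))))):
1. k(p(cons(e, k(e, cons(p(e), e)))), p(k(cons(e, e), cons(b, cons(e, e)))))  →  k(p(cons(e, e)), p(k(cons(e, e), cons(b, cons(e, e)))))   [R4 at 1.1.2]
2. k(p(cons(e, e)), p(k(cons(e, e), cons(b, cons(e, e)))))  →  b   [R6 at ε]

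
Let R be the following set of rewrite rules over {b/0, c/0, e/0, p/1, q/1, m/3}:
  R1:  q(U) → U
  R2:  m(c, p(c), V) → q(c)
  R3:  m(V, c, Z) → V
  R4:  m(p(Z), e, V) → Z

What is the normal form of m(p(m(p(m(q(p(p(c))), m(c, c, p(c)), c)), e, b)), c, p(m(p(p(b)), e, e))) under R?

1. m(p(m(p(m(q(p(p(c))), m(c, c, p(c)), c)), e, b)), c, p(m(p(p(b)), e, e)))  →  p(m(p(m(q(p(p(c))), m(c, c, p(c)), c)), e, b))   [R3 at ε]
2. p(m(p(m(q(p(p(c))), m(c, c, p(c)), c)), e, b))  →  p(m(q(p(p(c))), m(c, c, p(c)), c))   [R4 at 1]
3. p(m(q(p(p(c))), m(c, c, p(c)), c))  →  p(m(p(p(c)), m(c, c, p(c)), c))   [R1 at 1.1]
4. p(m(p(p(c)), m(c, c, p(c)), c))  →  p(m(p(p(c)), c, c))   [R3 at 1.2]
5. p(m(p(p(c)), c, c))  →  p(p(p(c)))   [R3 at 1]

p(p(p(c)))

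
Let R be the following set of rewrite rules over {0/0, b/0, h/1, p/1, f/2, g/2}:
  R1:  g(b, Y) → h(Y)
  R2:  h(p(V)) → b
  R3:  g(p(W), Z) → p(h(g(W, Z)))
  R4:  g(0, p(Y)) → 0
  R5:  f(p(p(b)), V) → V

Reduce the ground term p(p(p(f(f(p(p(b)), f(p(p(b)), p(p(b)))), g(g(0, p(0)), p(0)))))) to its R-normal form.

1. p(p(p(f(f(p(p(b)), f(p(p(b)), p(p(b)))), g(g(0, p(0)), p(0))))))  →  p(p(p(f(f(p(p(b)), p(p(b))), g(g(0, p(0)), p(0))))))   [R5 at 1.1.1.1]
2. p(p(p(f(f(p(p(b)), p(p(b))), g(g(0, p(0)), p(0))))))  →  p(p(p(f(p(p(b)), g(g(0, p(0)), p(0))))))   [R5 at 1.1.1.1]
3. p(p(p(f(p(p(b)), g(g(0, p(0)), p(0))))))  →  p(p(p(g(g(0, p(0)), p(0)))))   [R5 at 1.1.1]
4. p(p(p(g(g(0, p(0)), p(0)))))  →  p(p(p(g(0, p(0)))))   [R4 at 1.1.1.1]
5. p(p(p(g(0, p(0)))))  →  p(p(p(0)))   [R4 at 1.1.1]

p(p(p(0)))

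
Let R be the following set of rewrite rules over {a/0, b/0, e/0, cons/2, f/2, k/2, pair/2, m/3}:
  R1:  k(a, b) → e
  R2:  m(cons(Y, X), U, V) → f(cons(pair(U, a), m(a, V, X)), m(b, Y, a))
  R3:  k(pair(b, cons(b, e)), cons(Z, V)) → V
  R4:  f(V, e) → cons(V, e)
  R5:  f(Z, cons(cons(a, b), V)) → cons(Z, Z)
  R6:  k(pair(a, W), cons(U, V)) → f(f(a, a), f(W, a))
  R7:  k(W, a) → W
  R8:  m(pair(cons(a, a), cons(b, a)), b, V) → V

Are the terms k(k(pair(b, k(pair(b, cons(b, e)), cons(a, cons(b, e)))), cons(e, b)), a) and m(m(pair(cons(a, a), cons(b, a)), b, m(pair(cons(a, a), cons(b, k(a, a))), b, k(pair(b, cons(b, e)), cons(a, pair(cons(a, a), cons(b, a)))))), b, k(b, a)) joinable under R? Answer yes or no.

Reduce t₁ = k(k(pair(b, k(pair(b, cons(b, e)), cons(a, cons(b, e)))), cons(e, b)), a):
1. k(k(pair(b, k(pair(b, cons(b, e)), cons(a, cons(b, e)))), cons(e, b)), a)  →  k(pair(b, k(pair(b, cons(b, e)), cons(a, cons(b, e)))), cons(e, b))   [R7 at ε]
2. k(pair(b, k(pair(b, cons(b, e)), cons(a, cons(b, e)))), cons(e, b))  →  k(pair(b, cons(b, e)), cons(e, b))   [R3 at 1.2]
3. k(pair(b, cons(b, e)), cons(e, b))  →  b   [R3 at ε]

Reduce t₂ = m(m(pair(cons(a, a), cons(b, a)), b, m(pair(cons(a, a), cons(b, k(a, a))), b, k(pair(b, cons(b, e)), cons(a, pair(cons(a, a), cons(b, a)))))), b, k(b, a)):
1. m(m(pair(cons(a, a), cons(b, a)), b, m(pair(cons(a, a), cons(b, k(a, a))), b, k(pair(b, cons(b, e)), cons(a, pair(cons(a, a), cons(b, a)))))), b, k(b, a))  →  m(m(pair(cons(a, a), cons(b, k(a, a))), b, k(pair(b, cons(b, e)), cons(a, pair(cons(a, a), cons(b, a))))), b, k(b, a))   [R8 at 1]
2. m(m(pair(cons(a, a), cons(b, k(a, a))), b, k(pair(b, cons(b, e)), cons(a, pair(cons(a, a), cons(b, a))))), b, k(b, a))  →  m(m(pair(cons(a, a), cons(b, a)), b, k(pair(b, cons(b, e)), cons(a, pair(cons(a, a), cons(b, a))))), b, k(b, a))   [R7 at 1.1.2.2]
3. m(m(pair(cons(a, a), cons(b, a)), b, k(pair(b, cons(b, e)), cons(a, pair(cons(a, a), cons(b, a))))), b, k(b, a))  →  m(k(pair(b, cons(b, e)), cons(a, pair(cons(a, a), cons(b, a)))), b, k(b, a))   [R8 at 1]
4. m(k(pair(b, cons(b, e)), cons(a, pair(cons(a, a), cons(b, a)))), b, k(b, a))  →  m(pair(cons(a, a), cons(b, a)), b, k(b, a))   [R3 at 1]
5. m(pair(cons(a, a), cons(b, a)), b, k(b, a))  →  k(b, a)   [R8 at ε]
6. k(b, a)  →  b   [R7 at ε]

yes — NF(t₁) = b, NF(t₂) = b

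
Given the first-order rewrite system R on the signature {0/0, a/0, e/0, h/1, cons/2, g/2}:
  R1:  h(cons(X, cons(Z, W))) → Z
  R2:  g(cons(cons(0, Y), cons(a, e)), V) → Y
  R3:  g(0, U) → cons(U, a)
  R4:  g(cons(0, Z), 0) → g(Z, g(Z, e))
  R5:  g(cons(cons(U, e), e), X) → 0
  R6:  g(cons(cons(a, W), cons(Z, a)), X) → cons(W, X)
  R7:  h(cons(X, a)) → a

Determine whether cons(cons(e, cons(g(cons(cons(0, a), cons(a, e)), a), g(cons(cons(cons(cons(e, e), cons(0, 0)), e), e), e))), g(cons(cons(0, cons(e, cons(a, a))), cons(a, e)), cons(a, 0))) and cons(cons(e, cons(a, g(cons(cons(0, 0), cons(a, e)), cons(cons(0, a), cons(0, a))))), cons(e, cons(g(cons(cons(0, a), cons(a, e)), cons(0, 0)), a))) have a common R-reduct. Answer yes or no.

Reduce t₁ = cons(cons(e, cons(g(cons(cons(0, a), cons(a, e)), a), g(cons(cons(cons(cons(e, e), cons(0, 0)), e), e), e))), g(cons(cons(0, cons(e, cons(a, a))), cons(a, e)), cons(a, 0))):
1. cons(cons(e, cons(g(cons(cons(0, a), cons(a, e)), a), g(cons(cons(cons(cons(e, e), cons(0, 0)), e), e), e))), g(cons(cons(0, cons(e, cons(a, a))), cons(a, e)), cons(a, 0)))  →  cons(cons(e, cons(a, g(cons(cons(cons(cons(e, e), cons(0, 0)), e), e), e))), g(cons(cons(0, cons(e, cons(a, a))), cons(a, e)), cons(a, 0)))   [R2 at 1.2.1]
2. cons(cons(e, cons(a, g(cons(cons(cons(cons(e, e), cons(0, 0)), e), e), e))), g(cons(cons(0, cons(e, cons(a, a))), cons(a, e)), cons(a, 0)))  →  cons(cons(e, cons(a, 0)), g(cons(cons(0, cons(e, cons(a, a))), cons(a, e)), cons(a, 0)))   [R5 at 1.2.2]
3. cons(cons(e, cons(a, 0)), g(cons(cons(0, cons(e, cons(a, a))), cons(a, e)), cons(a, 0)))  →  cons(cons(e, cons(a, 0)), cons(e, cons(a, a)))   [R2 at 2]

Reduce t₂ = cons(cons(e, cons(a, g(cons(cons(0, 0), cons(a, e)), cons(cons(0, a), cons(0, a))))), cons(e, cons(g(cons(cons(0, a), cons(a, e)), cons(0, 0)), a))):
1. cons(cons(e, cons(a, g(cons(cons(0, 0), cons(a, e)), cons(cons(0, a), cons(0, a))))), cons(e, cons(g(cons(cons(0, a), cons(a, e)), cons(0, 0)), a)))  →  cons(cons(e, cons(a, 0)), cons(e, cons(g(cons(cons(0, a), cons(a, e)), cons(0, 0)), a)))   [R2 at 1.2.2]
2. cons(cons(e, cons(a, 0)), cons(e, cons(g(cons(cons(0, a), cons(a, e)), cons(0, 0)), a)))  →  cons(cons(e, cons(a, 0)), cons(e, cons(a, a)))   [R2 at 2.2.1]

yes — NF(t₁) = cons(cons(e, cons(a, 0)), cons(e, cons(a, a))), NF(t₂) = cons(cons(e, cons(a, 0)), cons(e, cons(a, a)))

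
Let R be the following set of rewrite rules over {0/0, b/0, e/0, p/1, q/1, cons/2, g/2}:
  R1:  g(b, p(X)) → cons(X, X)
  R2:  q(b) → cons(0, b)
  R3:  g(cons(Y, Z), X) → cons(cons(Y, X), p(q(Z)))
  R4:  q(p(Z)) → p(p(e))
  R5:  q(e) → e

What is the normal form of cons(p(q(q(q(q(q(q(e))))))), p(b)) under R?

1. cons(p(q(q(q(q(q(q(e))))))), p(b))  →  cons(p(q(q(q(q(q(e)))))), p(b))   [R5 at 1.1.1.1.1.1.1]
2. cons(p(q(q(q(q(q(e)))))), p(b))  →  cons(p(q(q(q(q(e))))), p(b))   [R5 at 1.1.1.1.1.1]
3. cons(p(q(q(q(q(e))))), p(b))  →  cons(p(q(q(q(e)))), p(b))   [R5 at 1.1.1.1.1]
4. cons(p(q(q(q(e)))), p(b))  →  cons(p(q(q(e))), p(b))   [R5 at 1.1.1.1]
5. cons(p(q(q(e))), p(b))  →  cons(p(q(e)), p(b))   [R5 at 1.1.1]
6. cons(p(q(e)), p(b))  →  cons(p(e), p(b))   [R5 at 1.1]

cons(p(e), p(b))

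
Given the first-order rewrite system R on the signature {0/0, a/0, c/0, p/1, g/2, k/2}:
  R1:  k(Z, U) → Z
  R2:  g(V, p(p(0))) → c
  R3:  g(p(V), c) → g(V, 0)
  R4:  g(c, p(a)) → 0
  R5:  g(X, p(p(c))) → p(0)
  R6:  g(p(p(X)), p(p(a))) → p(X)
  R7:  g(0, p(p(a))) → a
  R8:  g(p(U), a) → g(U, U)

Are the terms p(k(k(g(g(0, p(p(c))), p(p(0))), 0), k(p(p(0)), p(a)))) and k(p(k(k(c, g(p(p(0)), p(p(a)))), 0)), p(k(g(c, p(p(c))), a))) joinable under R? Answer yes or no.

Reduce t₁ = p(k(k(g(g(0, p(p(c))), p(p(0))), 0), k(p(p(0)), p(a)))):
1. p(k(k(g(g(0, p(p(c))), p(p(0))), 0), k(p(p(0)), p(a))))  →  p(k(g(g(0, p(p(c))), p(p(0))), 0))   [R1 at 1]
2. p(k(g(g(0, p(p(c))), p(p(0))), 0))  →  p(g(g(0, p(p(c))), p(p(0))))   [R1 at 1]
3. p(g(g(0, p(p(c))), p(p(0))))  →  p(c)   [R2 at 1]

Reduce t₂ = k(p(k(k(c, g(p(p(0)), p(p(a)))), 0)), p(k(g(c, p(p(c))), a))):
1. k(p(k(k(c, g(p(p(0)), p(p(a)))), 0)), p(k(g(c, p(p(c))), a)))  →  p(k(k(c, g(p(p(0)), p(p(a)))), 0))   [R1 at ε]
2. p(k(k(c, g(p(p(0)), p(p(a)))), 0))  →  p(k(c, g(p(p(0)), p(p(a)))))   [R1 at 1]
3. p(k(c, g(p(p(0)), p(p(a)))))  →  p(c)   [R1 at 1]

yes — NF(t₁) = p(c), NF(t₂) = p(c)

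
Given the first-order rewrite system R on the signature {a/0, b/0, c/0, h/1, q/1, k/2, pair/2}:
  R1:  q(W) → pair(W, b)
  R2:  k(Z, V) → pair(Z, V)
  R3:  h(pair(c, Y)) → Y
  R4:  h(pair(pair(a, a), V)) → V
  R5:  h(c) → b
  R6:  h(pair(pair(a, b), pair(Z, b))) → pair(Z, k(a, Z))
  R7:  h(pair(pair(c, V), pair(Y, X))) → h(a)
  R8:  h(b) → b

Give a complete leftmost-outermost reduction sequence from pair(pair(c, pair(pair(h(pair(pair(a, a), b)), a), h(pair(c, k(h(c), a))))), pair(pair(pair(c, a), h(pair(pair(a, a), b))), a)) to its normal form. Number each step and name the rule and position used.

pair(pair(c, pair(pair(b, a), pair(b, a))), pair(pair(pair(c, a), b), a))

1. pair(pair(c, pair(pair(h(pair(pair(a, a), b)), a), h(pair(c, k(h(c), a))))), pair(pair(pair(c, a), h(pair(pair(a, a), b))), a))  →  pair(pair(c, pair(pair(b, a), h(pair(c, k(h(c), a))))), pair(pair(pair(c, a), h(pair(pair(a, a), b))), a))   [R4 at 1.2.1.1]
2. pair(pair(c, pair(pair(b, a), h(pair(c, k(h(c), a))))), pair(pair(pair(c, a), h(pair(pair(a, a), b))), a))  →  pair(pair(c, pair(pair(b, a), k(h(c), a))), pair(pair(pair(c, a), h(pair(pair(a, a), b))), a))   [R3 at 1.2.2]
3. pair(pair(c, pair(pair(b, a), k(h(c), a))), pair(pair(pair(c, a), h(pair(pair(a, a), b))), a))  →  pair(pair(c, pair(pair(b, a), pair(h(c), a))), pair(pair(pair(c, a), h(pair(pair(a, a), b))), a))   [R2 at 1.2.2]
4. pair(pair(c, pair(pair(b, a), pair(h(c), a))), pair(pair(pair(c, a), h(pair(pair(a, a), b))), a))  →  pair(pair(c, pair(pair(b, a), pair(b, a))), pair(pair(pair(c, a), h(pair(pair(a, a), b))), a))   [R5 at 1.2.2.1]
5. pair(pair(c, pair(pair(b, a), pair(b, a))), pair(pair(pair(c, a), h(pair(pair(a, a), b))), a))  →  pair(pair(c, pair(pair(b, a), pair(b, a))), pair(pair(pair(c, a), b), a))   [R4 at 2.1.2]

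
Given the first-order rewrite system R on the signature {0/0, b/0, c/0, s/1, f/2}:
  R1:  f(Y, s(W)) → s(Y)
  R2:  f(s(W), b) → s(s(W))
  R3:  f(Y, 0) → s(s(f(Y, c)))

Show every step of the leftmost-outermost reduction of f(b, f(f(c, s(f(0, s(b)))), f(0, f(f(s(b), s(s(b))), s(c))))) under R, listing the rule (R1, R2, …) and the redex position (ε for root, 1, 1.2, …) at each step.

1. f(b, f(f(c, s(f(0, s(b)))), f(0, f(f(s(b), s(s(b))), s(c)))))  →  f(b, f(s(c), f(0, f(f(s(b), s(s(b))), s(c)))))   [R1 at 2.1]
2. f(b, f(s(c), f(0, f(f(s(b), s(s(b))), s(c)))))  →  f(b, f(s(c), f(0, s(f(s(b), s(s(b)))))))   [R1 at 2.2.2]
3. f(b, f(s(c), f(0, s(f(s(b), s(s(b)))))))  →  f(b, f(s(c), s(0)))   [R1 at 2.2]
4. f(b, f(s(c), s(0)))  →  f(b, s(s(c)))   [R1 at 2]
5. f(b, s(s(c)))  →  s(b)   [R1 at ε]

s(b)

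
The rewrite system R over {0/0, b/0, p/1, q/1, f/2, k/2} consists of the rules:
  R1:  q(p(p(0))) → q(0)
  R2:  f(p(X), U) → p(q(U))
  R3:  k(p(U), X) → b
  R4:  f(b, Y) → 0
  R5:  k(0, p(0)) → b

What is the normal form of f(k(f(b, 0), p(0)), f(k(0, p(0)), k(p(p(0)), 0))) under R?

1. f(k(f(b, 0), p(0)), f(k(0, p(0)), k(p(p(0)), 0)))  →  f(k(0, p(0)), f(k(0, p(0)), k(p(p(0)), 0)))   [R4 at 1.1]
2. f(k(0, p(0)), f(k(0, p(0)), k(p(p(0)), 0)))  →  f(b, f(k(0, p(0)), k(p(p(0)), 0)))   [R5 at 1]
3. f(b, f(k(0, p(0)), k(p(p(0)), 0)))  →  0   [R4 at ε]

0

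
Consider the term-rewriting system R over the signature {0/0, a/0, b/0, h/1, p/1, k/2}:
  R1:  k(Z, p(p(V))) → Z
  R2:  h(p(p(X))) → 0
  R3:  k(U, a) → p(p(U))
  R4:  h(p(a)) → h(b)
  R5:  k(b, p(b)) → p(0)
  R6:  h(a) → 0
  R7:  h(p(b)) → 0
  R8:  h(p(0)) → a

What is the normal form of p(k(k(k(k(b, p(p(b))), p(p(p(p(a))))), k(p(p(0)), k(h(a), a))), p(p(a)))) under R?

1. p(k(k(k(k(b, p(p(b))), p(p(p(p(a))))), k(p(p(0)), k(h(a), a))), p(p(a))))  →  p(k(k(k(b, p(p(b))), p(p(p(p(a))))), k(p(p(0)), k(h(a), a))))   [R1 at 1]
2. p(k(k(k(b, p(p(b))), p(p(p(p(a))))), k(p(p(0)), k(h(a), a))))  →  p(k(k(b, p(p(b))), k(p(p(0)), k(h(a), a))))   [R1 at 1.1]
3. p(k(k(b, p(p(b))), k(p(p(0)), k(h(a), a))))  →  p(k(b, k(p(p(0)), k(h(a), a))))   [R1 at 1.1]
4. p(k(b, k(p(p(0)), k(h(a), a))))  →  p(k(b, k(p(p(0)), p(p(h(a))))))   [R3 at 1.2.2]
5. p(k(b, k(p(p(0)), p(p(h(a))))))  →  p(k(b, p(p(0))))   [R1 at 1.2]
6. p(k(b, p(p(0))))  →  p(b)   [R1 at 1]

p(b)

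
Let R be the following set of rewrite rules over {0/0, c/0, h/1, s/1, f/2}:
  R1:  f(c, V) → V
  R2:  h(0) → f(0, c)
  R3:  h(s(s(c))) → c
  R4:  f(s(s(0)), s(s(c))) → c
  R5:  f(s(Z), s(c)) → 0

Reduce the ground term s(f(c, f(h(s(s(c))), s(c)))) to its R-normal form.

s(s(c))

1. s(f(c, f(h(s(s(c))), s(c))))  →  s(f(h(s(s(c))), s(c)))   [R1 at 1]
2. s(f(h(s(s(c))), s(c)))  →  s(f(c, s(c)))   [R3 at 1.1]
3. s(f(c, s(c)))  →  s(s(c))   [R1 at 1]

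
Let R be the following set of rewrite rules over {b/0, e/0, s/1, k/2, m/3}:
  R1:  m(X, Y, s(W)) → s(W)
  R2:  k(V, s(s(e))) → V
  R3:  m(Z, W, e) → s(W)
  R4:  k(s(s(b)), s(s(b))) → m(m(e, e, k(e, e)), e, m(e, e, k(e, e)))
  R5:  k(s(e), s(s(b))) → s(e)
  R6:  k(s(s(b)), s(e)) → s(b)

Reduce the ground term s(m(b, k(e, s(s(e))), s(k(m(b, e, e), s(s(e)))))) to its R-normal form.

1. s(m(b, k(e, s(s(e))), s(k(m(b, e, e), s(s(e))))))  →  s(s(k(m(b, e, e), s(s(e)))))   [R1 at 1]
2. s(s(k(m(b, e, e), s(s(e)))))  →  s(s(m(b, e, e)))   [R2 at 1.1]
3. s(s(m(b, e, e)))  →  s(s(s(e)))   [R3 at 1.1]

s(s(s(e)))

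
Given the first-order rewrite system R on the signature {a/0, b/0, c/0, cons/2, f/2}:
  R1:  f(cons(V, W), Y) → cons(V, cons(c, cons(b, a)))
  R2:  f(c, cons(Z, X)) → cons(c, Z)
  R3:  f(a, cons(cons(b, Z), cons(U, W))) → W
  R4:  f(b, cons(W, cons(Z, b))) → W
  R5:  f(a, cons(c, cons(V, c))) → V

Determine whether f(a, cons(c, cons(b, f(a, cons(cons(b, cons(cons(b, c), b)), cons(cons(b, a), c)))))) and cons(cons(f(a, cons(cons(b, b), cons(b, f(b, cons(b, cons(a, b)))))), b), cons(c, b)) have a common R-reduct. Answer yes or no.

no — NF(t₁) = b, NF(t₂) = cons(cons(b, b), cons(c, b))

Reduce t₁ = f(a, cons(c, cons(b, f(a, cons(cons(b, cons(cons(b, c), b)), cons(cons(b, a), c)))))):
1. f(a, cons(c, cons(b, f(a, cons(cons(b, cons(cons(b, c), b)), cons(cons(b, a), c))))))  →  f(a, cons(c, cons(b, c)))   [R3 at 2.2.2]
2. f(a, cons(c, cons(b, c)))  →  b   [R5 at ε]

Reduce t₂ = cons(cons(f(a, cons(cons(b, b), cons(b, f(b, cons(b, cons(a, b)))))), b), cons(c, b)):
1. cons(cons(f(a, cons(cons(b, b), cons(b, f(b, cons(b, cons(a, b)))))), b), cons(c, b))  →  cons(cons(f(b, cons(b, cons(a, b))), b), cons(c, b))   [R3 at 1.1]
2. cons(cons(f(b, cons(b, cons(a, b))), b), cons(c, b))  →  cons(cons(b, b), cons(c, b))   [R4 at 1.1]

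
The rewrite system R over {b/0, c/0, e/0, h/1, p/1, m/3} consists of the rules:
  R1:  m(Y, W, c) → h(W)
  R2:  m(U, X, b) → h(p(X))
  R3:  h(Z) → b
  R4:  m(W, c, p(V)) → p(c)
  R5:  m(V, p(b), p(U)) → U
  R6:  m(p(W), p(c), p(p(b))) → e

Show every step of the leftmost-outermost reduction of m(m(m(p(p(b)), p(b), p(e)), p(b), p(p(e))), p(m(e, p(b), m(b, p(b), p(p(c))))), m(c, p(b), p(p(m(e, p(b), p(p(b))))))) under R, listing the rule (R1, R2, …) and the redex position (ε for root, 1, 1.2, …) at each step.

e

1. m(m(m(p(p(b)), p(b), p(e)), p(b), p(p(e))), p(m(e, p(b), m(b, p(b), p(p(c))))), m(c, p(b), p(p(m(e, p(b), p(p(b)))))))  →  m(p(e), p(m(e, p(b), m(b, p(b), p(p(c))))), m(c, p(b), p(p(m(e, p(b), p(p(b)))))))   [R5 at 1]
2. m(p(e), p(m(e, p(b), m(b, p(b), p(p(c))))), m(c, p(b), p(p(m(e, p(b), p(p(b)))))))  →  m(p(e), p(m(e, p(b), p(c))), m(c, p(b), p(p(m(e, p(b), p(p(b)))))))   [R5 at 2.1.3]
3. m(p(e), p(m(e, p(b), p(c))), m(c, p(b), p(p(m(e, p(b), p(p(b)))))))  →  m(p(e), p(c), m(c, p(b), p(p(m(e, p(b), p(p(b)))))))   [R5 at 2.1]
4. m(p(e), p(c), m(c, p(b), p(p(m(e, p(b), p(p(b)))))))  →  m(p(e), p(c), p(m(e, p(b), p(p(b)))))   [R5 at 3]
5. m(p(e), p(c), p(m(e, p(b), p(p(b)))))  →  m(p(e), p(c), p(p(b)))   [R5 at 3.1]
6. m(p(e), p(c), p(p(b)))  →  e   [R6 at ε]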